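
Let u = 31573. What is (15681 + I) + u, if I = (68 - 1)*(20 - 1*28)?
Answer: 46718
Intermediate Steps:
I = -536 (I = 67*(20 - 28) = 67*(-8) = -536)
(15681 + I) + u = (15681 - 536) + 31573 = 15145 + 31573 = 46718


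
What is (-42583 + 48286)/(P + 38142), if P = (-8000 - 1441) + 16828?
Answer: 5703/45529 ≈ 0.12526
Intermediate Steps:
P = 7387 (P = -9441 + 16828 = 7387)
(-42583 + 48286)/(P + 38142) = (-42583 + 48286)/(7387 + 38142) = 5703/45529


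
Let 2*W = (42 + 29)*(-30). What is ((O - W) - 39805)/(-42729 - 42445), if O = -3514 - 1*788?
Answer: 21521/42587 ≈ 0.50534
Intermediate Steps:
O = -4302 (O = -3514 - 788 = -4302)
W = -1065 (W = ((42 + 29)*(-30))/2 = (71*(-30))/2 = (1/2)*(-2130) = -1065)
((O - W) - 39805)/(-42729 - 42445) = ((-4302 - 1*(-1065)) - 39805)/(-42729 - 42445) = ((-4302 + 1065) - 39805)/(-85174) = (-3237 - 39805)*(-1/85174) = -43042*(-1/85174) = 21521/42587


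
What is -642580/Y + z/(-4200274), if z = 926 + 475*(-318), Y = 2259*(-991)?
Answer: 116734231226/361654738281 ≈ 0.32278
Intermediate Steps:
Y = -2238669
z = -150124 (z = 926 - 151050 = -150124)
-642580/Y + z/(-4200274) = -642580/(-2238669) - 150124/(-4200274) = -642580*(-1/2238669) - 150124*(-1/4200274) = 642580/2238669 + 5774/161549 = 116734231226/361654738281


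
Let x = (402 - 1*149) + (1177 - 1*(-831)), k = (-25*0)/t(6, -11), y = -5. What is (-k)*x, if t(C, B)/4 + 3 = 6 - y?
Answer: 0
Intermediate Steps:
t(C, B) = 32 (t(C, B) = -12 + 4*(6 - 1*(-5)) = -12 + 4*(6 + 5) = -12 + 4*11 = -12 + 44 = 32)
k = 0 (k = -25*0/32 = 0*(1/32) = 0)
x = 2261 (x = (402 - 149) + (1177 + 831) = 253 + 2008 = 2261)
(-k)*x = -1*0*2261 = 0*2261 = 0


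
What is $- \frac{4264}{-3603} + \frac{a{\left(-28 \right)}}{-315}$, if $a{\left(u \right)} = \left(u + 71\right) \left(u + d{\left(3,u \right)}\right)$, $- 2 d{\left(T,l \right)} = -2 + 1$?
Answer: $\frac{747161}{151326} \approx 4.9374$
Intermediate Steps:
$d{\left(T,l \right)} = \frac{1}{2}$ ($d{\left(T,l \right)} = - \frac{-2 + 1}{2} = \left(- \frac{1}{2}\right) \left(-1\right) = \frac{1}{2}$)
$a{\left(u \right)} = \left(\frac{1}{2} + u\right) \left(71 + u\right)$ ($a{\left(u \right)} = \left(u + 71\right) \left(u + \frac{1}{2}\right) = \left(71 + u\right) \left(\frac{1}{2} + u\right) = \left(\frac{1}{2} + u\right) \left(71 + u\right)$)
$- \frac{4264}{-3603} + \frac{a{\left(-28 \right)}}{-315} = - \frac{4264}{-3603} + \frac{\frac{71}{2} + \left(-28\right)^{2} + \frac{143}{2} \left(-28\right)}{-315} = \left(-4264\right) \left(- \frac{1}{3603}\right) + \left(\frac{71}{2} + 784 - 2002\right) \left(- \frac{1}{315}\right) = \frac{4264}{3603} - - \frac{473}{126} = \frac{4264}{3603} + \frac{473}{126} = \frac{747161}{151326}$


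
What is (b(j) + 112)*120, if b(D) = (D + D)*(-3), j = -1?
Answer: 14160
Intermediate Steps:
b(D) = -6*D (b(D) = (2*D)*(-3) = -6*D)
(b(j) + 112)*120 = (-6*(-1) + 112)*120 = (6 + 112)*120 = 118*120 = 14160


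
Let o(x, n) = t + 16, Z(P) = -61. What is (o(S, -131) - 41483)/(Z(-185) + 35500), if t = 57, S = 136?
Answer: -41410/35439 ≈ -1.1685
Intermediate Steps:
o(x, n) = 73 (o(x, n) = 57 + 16 = 73)
(o(S, -131) - 41483)/(Z(-185) + 35500) = (73 - 41483)/(-61 + 35500) = -41410/35439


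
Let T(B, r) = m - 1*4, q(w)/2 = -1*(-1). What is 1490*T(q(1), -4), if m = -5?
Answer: -13410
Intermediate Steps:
q(w) = 2 (q(w) = 2*(-1*(-1)) = 2*1 = 2)
T(B, r) = -9 (T(B, r) = -5 - 1*4 = -5 - 4 = -9)
1490*T(q(1), -4) = 1490*(-9) = -13410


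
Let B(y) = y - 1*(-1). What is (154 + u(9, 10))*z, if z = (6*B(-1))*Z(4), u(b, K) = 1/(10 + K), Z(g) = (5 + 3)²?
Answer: 0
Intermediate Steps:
B(y) = 1 + y (B(y) = y + 1 = 1 + y)
Z(g) = 64 (Z(g) = 8² = 64)
z = 0 (z = (6*(1 - 1))*64 = (6*0)*64 = 0*64 = 0)
(154 + u(9, 10))*z = (154 + 1/(10 + 10))*0 = (154 + 1/20)*0 = (3081/20)*0 = 0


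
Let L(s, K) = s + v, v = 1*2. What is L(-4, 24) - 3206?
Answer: -3208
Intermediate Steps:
v = 2
L(s, K) = 2 + s (L(s, K) = s + 2 = 2 + s)
L(-4, 24) - 3206 = (2 - 4) - 3206 = -2 - 3206 = -3208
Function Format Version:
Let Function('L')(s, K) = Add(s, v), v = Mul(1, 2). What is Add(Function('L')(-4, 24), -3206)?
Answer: -3208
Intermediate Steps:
v = 2
Function('L')(s, K) = Add(2, s) (Function('L')(s, K) = Add(s, 2) = Add(2, s))
Add(Function('L')(-4, 24), -3206) = Add(Add(2, -4), -3206) = Add(-2, -3206) = -3208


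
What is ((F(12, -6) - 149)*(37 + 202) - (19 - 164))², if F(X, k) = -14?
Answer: 1506371344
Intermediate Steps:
((F(12, -6) - 149)*(37 + 202) - (19 - 164))² = ((-14 - 149)*(37 + 202) - (19 - 164))² = (-163*239 - 1*(-145))² = (-38957 + 145)² = (-38812)² = 1506371344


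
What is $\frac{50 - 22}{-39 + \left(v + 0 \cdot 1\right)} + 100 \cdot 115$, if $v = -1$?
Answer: $\frac{114993}{10} \approx 11499.0$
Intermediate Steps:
$\frac{50 - 22}{-39 + \left(v + 0 \cdot 1\right)} + 100 \cdot 115 = \frac{50 - 22}{-39 + \left(-1 + 0 \cdot 1\right)} + 100 \cdot 115 = \frac{28}{-39 + \left(-1 + 0\right)} + 11500 = \frac{28}{-39 - 1} + 11500 = \frac{28}{-40} + 11500 = 28 \left(- \frac{1}{40}\right) + 11500 = - \frac{7}{10} + 11500 = \frac{114993}{10}$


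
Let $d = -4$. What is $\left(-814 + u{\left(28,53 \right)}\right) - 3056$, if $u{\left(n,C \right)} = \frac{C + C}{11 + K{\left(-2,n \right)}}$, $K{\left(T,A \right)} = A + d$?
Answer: $- \frac{135344}{35} \approx -3867.0$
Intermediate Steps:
$K{\left(T,A \right)} = -4 + A$ ($K{\left(T,A \right)} = A - 4 = -4 + A$)
$u{\left(n,C \right)} = \frac{2 C}{7 + n}$ ($u{\left(n,C \right)} = \frac{C + C}{11 + \left(-4 + n\right)} = \frac{2 C}{7 + n}$)
$\left(-814 + u{\left(28,53 \right)}\right) - 3056 = \left(-814 + 2 \cdot 53 \frac{1}{7 + 28}\right) - 3056 = \left(-814 + 2 \cdot 53 \cdot \frac{1}{35}\right) - 3056 = \left(-814 + \frac{106}{35}\right) - 3056 = - \frac{28384}{35} - 3056 = - \frac{135344}{35}$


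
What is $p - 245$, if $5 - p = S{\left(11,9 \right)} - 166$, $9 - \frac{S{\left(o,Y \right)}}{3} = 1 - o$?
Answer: $-131$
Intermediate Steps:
$S{\left(o,Y \right)} = 24 + 3 o$ ($S{\left(o,Y \right)} = 27 - 3 \left(1 - o\right) = 27 + \left(-3 + 3 o\right) = 24 + 3 o$)
$p = 114$ ($p = 5 - \left(\left(24 + 3 \cdot 11\right) - 166\right) = 5 - \left(\left(24 + 33\right) - 166\right) = 5 - \left(57 - 166\right) = 5 - -109 = 5 + 109 = 114$)
$p - 245 = 114 - 245 = -131$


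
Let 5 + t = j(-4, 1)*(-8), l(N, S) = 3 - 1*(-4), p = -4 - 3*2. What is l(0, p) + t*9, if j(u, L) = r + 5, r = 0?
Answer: -398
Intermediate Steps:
p = -10 (p = -4 - 6 = -10)
j(u, L) = 5 (j(u, L) = 0 + 5 = 5)
l(N, S) = 7 (l(N, S) = 3 + 4 = 7)
t = -45 (t = -5 + 5*(-8) = -5 - 40 = -45)
l(0, p) + t*9 = 7 - 45*9 = 7 - 405 = -398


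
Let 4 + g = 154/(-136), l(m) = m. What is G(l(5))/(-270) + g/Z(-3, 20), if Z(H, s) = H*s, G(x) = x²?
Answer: -259/36720 ≈ -0.0070534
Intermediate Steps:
g = -349/68 (g = -4 + 154/(-136) = -4 + 154*(-1/136) = -4 - 77/68 = -349/68 ≈ -5.1324)
G(l(5))/(-270) + g/Z(-3, 20) = 5²/(-270) - 349/(68*((-3*20))) = 25*(-1/270) - 349/68/(-60) = -5/54 - 349/68*(-1/60) = -5/54 + 349/4080 = -259/36720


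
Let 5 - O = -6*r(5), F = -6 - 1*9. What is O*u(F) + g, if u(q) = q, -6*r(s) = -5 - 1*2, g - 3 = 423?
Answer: 246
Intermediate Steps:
F = -15 (F = -6 - 9 = -15)
g = 426 (g = 3 + 423 = 426)
r(s) = 7/6 (r(s) = -(-5 - 1*2)/6 = -(-5 - 2)/6 = -⅙*(-7) = 7/6)
O = 12 (O = 5 - (-6)*7/6 = 5 - 1*(-7) = 5 + 7 = 12)
O*u(F) + g = 12*(-15) + 426 = -180 + 426 = 246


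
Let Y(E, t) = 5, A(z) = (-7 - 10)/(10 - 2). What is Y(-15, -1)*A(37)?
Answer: -85/8 ≈ -10.625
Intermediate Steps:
A(z) = -17/8
Y(-15, -1)*A(37) = 5*(-17/8) = -85/8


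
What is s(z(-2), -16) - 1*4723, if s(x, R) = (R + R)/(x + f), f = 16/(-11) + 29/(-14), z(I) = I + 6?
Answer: -349707/73 ≈ -4790.5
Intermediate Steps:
z(I) = 6 + I
f = -543/154 (f = 16*(-1/11) + 29*(-1/14) = -16/11 - 29/14 = -543/154 ≈ -3.5260)
s(x, R) = 2*R/(-543/154 + x) (s(x, R) = (R + R)/(x - 543/154) = (2*R)/(-543/154 + x) = 2*R/(-543/154 + x))
s(z(-2), -16) - 1*4723 = 308*(-16)/(-543 + 154*(6 - 2)) - 1*4723 = 308*(-16)/(-543 + 154*4) - 4723 = 308*(-16)/(-543 + 616) - 4723 = 308*(-16)/73 - 4723 = 308*(-16)*(1/73) - 4723 = -4928/73 - 4723 = -349707/73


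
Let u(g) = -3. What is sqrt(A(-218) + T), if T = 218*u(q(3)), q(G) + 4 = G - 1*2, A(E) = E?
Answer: 2*I*sqrt(218) ≈ 29.53*I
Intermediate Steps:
q(G) = -6 + G (q(G) = -4 + (G - 1*2) = -4 + (G - 2) = -4 + (-2 + G) = -6 + G)
T = -654 (T = 218*(-3) = -654)
sqrt(A(-218) + T) = sqrt(-218 - 654) = sqrt(-872) = 2*I*sqrt(218)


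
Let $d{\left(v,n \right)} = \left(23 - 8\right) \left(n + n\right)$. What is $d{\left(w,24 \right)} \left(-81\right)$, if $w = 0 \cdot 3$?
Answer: $-58320$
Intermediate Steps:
$w = 0$
$d{\left(v,n \right)} = 30 n$ ($d{\left(v,n \right)} = 15 \cdot 2 n = 30 n$)
$d{\left(w,24 \right)} \left(-81\right) = 30 \cdot 24 \left(-81\right) = 720 \left(-81\right) = -58320$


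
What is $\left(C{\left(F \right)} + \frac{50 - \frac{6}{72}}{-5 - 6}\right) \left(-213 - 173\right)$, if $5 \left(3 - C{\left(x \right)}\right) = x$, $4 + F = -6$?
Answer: $- \frac{11773}{66} \approx -178.38$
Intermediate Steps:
$F = -10$ ($F = -4 - 6 = -10$)
$C{\left(x \right)} = 3 - \frac{x}{5}$
$\left(C{\left(F \right)} + \frac{50 - \frac{6}{72}}{-5 - 6}\right) \left(-213 - 173\right) = \left(\left(3 - -2\right) + \frac{50 - \frac{6}{72}}{-5 - 6}\right) \left(-213 - 173\right) = \left(\left(3 + 2\right) + \frac{50 - \frac{1}{12}}{-11}\right) \left(-386\right) = \left(5 + \left(50 - \frac{1}{12}\right) \left(- \frac{1}{11}\right)\right) \left(-386\right) = \left(5 + \frac{599}{12} \left(- \frac{1}{11}\right)\right) \left(-386\right) = \left(5 - \frac{599}{132}\right) \left(-386\right) = \frac{61}{132} \left(-386\right) = - \frac{11773}{66}$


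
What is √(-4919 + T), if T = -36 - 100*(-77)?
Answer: 3*√305 ≈ 52.393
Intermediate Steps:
T = 7664 (T = -36 + 7700 = 7664)
√(-4919 + T) = √(-4919 + 7664) = √2745 = 3*√305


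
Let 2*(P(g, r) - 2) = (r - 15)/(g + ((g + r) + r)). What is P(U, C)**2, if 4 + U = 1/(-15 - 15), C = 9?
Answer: 64009/22201 ≈ 2.8832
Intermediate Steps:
U = -121/30 (U = -4 + 1/(-15 - 15) = -4 + 1/(-30) = -4 - 1/30 = -121/30 ≈ -4.0333)
P(g, r) = 2 + (-15 + r)/(2*(2*g + 2*r)) (P(g, r) = 2 + ((r - 15)/(g + ((g + r) + r)))/2 = 2 + ((-15 + r)/(g + (g + 2*r)))/2 = 2 + ((-15 + r)/(2*g + 2*r))/2 = 2 + (-15 + r)/(2*(2*g + 2*r)))
P(U, C)**2 = ((-15 + 8*(-121/30) + 9*9)/(4*(-121/30 + 9)))**2 = ((-15 - 484/15 + 81)/(4*(149/30)))**2 = ((1/4)*(30/149)*(506/15))**2 = (253/149)**2 = 64009/22201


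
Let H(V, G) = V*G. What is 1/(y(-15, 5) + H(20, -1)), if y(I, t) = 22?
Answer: 1/2 ≈ 0.50000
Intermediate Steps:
H(V, G) = G*V
1/(y(-15, 5) + H(20, -1)) = 1/(22 - 1*20) = 1/(22 - 20) = 1/2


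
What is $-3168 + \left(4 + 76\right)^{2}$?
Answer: $3232$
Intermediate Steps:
$-3168 + \left(4 + 76\right)^{2} = -3168 + 80^{2} = -3168 + 6400 = 3232$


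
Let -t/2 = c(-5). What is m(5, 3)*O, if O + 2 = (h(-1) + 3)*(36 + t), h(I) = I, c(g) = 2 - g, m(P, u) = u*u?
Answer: 378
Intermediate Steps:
m(P, u) = u**2
t = -14 (t = -2*(2 - 1*(-5)) = -2*(2 + 5) = -2*7 = -14)
O = 42 (O = -2 + (-1 + 3)*(36 - 14) = -2 + 2*22 = -2 + 44 = 42)
m(5, 3)*O = 3**2*42 = 9*42 = 378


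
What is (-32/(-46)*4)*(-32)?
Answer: -2048/23 ≈ -89.043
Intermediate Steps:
(-32/(-46)*4)*(-32) = (-32*(-1/46)*4)*(-32) = ((16/23)*4)*(-32) = (64/23)*(-32) = -2048/23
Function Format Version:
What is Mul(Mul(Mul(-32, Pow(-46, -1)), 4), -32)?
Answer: Rational(-2048, 23) ≈ -89.043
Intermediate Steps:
Mul(Mul(Mul(-32, Pow(-46, -1)), 4), -32) = Mul(Mul(Mul(-32, Rational(-1, 46)), 4), -32) = Mul(Mul(Rational(16, 23), 4), -32) = Mul(Rational(64, 23), -32) = Rational(-2048, 23)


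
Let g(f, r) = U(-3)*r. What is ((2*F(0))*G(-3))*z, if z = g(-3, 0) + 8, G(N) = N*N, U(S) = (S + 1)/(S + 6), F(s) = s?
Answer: 0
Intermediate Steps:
U(S) = (1 + S)/(6 + S)
G(N) = N²
g(f, r) = -2*r/3 (g(f, r) = ((1 - 3)/(6 - 3))*r = (-2/3)*r = ((⅓)*(-2))*r = -2*r/3)
z = 8 (z = -⅔*0 + 8 = 0 + 8 = 8)
((2*F(0))*G(-3))*z = ((2*0)*(-3)²)*8 = (0*9)*8 = 0*8 = 0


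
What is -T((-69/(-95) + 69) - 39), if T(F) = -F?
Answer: 2919/95 ≈ 30.726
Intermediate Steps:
-T((-69/(-95) + 69) - 39) = -(-1)*((-69/(-95) + 69) - 39) = -(-1)*((-69*(-1/95) + 69) - 39) = -(-1)*((69/95 + 69) - 39) = -(-1)*(6624/95 - 39) = -(-1)*2919/95 = -1*(-2919/95) = 2919/95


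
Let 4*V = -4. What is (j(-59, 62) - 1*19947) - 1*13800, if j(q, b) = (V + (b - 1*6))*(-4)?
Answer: -33967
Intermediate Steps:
V = -1 (V = (1/4)*(-4) = -1)
j(q, b) = 28 - 4*b (j(q, b) = (-1 + (b - 1*6))*(-4) = (-1 + (b - 6))*(-4) = (-1 + (-6 + b))*(-4) = (-7 + b)*(-4) = 28 - 4*b)
(j(-59, 62) - 1*19947) - 1*13800 = ((28 - 4*62) - 1*19947) - 1*13800 = ((28 - 248) - 19947) - 13800 = (-220 - 19947) - 13800 = -20167 - 13800 = -33967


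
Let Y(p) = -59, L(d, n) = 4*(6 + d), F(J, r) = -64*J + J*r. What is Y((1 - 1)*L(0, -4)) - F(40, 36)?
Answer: 1061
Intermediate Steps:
L(d, n) = 24 + 4*d
Y((1 - 1)*L(0, -4)) - F(40, 36) = -59 - 40*(-64 + 36) = -59 - 40*(-28) = -59 - 1*(-1120) = -59 + 1120 = 1061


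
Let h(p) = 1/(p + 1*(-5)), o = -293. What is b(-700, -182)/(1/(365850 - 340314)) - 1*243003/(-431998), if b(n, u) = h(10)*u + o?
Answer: -18168880813401/2159990 ≈ -8.4116e+6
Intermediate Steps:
h(p) = 1/(-5 + p) (h(p) = 1/(p - 5) = 1/(-5 + p))
b(n, u) = -293 + u/5 (b(n, u) = u/(-5 + 10) - 293 = u/5 - 293 = -293 + u/5)
b(-700, -182)/(1/(365850 - 340314)) - 1*243003/(-431998) = (-293 + (1/5)*(-182))/(1/(365850 - 340314)) - 1*243003/(-431998) = (-293 - 182/5)/(1/25536) - 243003*(-1/431998) = -1647/(5*1/25536) + 243003/431998 = -1647/5*25536 + 243003/431998 = -42057792/5 + 243003/431998 = -18168880813401/2159990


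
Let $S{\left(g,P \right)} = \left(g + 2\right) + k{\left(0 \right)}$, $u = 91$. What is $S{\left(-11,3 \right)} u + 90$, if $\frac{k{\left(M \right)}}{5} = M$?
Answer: $-729$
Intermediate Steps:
$k{\left(M \right)} = 5 M$
$S{\left(g,P \right)} = 2 + g$ ($S{\left(g,P \right)} = \left(g + 2\right) + 5 \cdot 0 = \left(2 + g\right) + 0 = 2 + g$)
$S{\left(-11,3 \right)} u + 90 = \left(2 - 11\right) 91 + 90 = \left(-9\right) 91 + 90 = -819 + 90 = -729$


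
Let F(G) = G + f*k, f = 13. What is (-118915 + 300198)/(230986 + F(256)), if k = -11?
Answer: 181283/231099 ≈ 0.78444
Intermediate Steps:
F(G) = -143 + G (F(G) = G + 13*(-11) = G - 143 = -143 + G)
(-118915 + 300198)/(230986 + F(256)) = (-118915 + 300198)/(230986 + (-143 + 256)) = 181283/(230986 + 113) = 181283/231099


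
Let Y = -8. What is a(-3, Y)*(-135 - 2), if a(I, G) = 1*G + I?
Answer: 1507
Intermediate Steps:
a(I, G) = G + I
a(-3, Y)*(-135 - 2) = (-8 - 3)*(-135 - 2) = -11*(-137) = 1507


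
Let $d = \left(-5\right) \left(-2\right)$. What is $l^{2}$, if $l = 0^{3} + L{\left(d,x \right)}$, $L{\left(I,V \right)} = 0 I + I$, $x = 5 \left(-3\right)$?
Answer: $100$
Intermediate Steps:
$d = 10$
$x = -15$
$L{\left(I,V \right)} = I$ ($L{\left(I,V \right)} = 0 + I = I$)
$l = 10$ ($l = 0^{3} + 10 = 0 + 10 = 10$)
$l^{2} = 10^{2} = 100$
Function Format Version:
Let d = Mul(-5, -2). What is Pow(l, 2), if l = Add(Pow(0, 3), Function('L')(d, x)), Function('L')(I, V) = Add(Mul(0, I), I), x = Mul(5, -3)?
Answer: 100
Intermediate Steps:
d = 10
x = -15
Function('L')(I, V) = I (Function('L')(I, V) = Add(0, I) = I)
l = 10 (l = Add(Pow(0, 3), 10) = Add(0, 10) = 10)
Pow(l, 2) = Pow(10, 2) = 100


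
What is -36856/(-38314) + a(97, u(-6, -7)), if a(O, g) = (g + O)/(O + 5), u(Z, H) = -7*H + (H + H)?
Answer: 734730/325669 ≈ 2.2561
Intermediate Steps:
u(Z, H) = -5*H (u(Z, H) = -7*H + 2*H = -5*H)
a(O, g) = (O + g)/(5 + O)
-36856/(-38314) + a(97, u(-6, -7)) = -36856/(-38314) + (97 - 5*(-7))/(5 + 97) = -36856*(-1/38314) + (97 + 35)/102 = 18428/19157 + (1/102)*132 = 18428/19157 + 22/17 = 734730/325669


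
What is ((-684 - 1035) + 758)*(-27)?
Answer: 25947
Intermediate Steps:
((-684 - 1035) + 758)*(-27) = (-1719 + 758)*(-27) = -961*(-27) = 25947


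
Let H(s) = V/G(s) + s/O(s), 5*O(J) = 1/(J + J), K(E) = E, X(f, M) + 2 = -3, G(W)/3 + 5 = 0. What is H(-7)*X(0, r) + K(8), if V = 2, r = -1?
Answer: -7324/3 ≈ -2441.3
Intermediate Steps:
G(W) = -15 (G(W) = -15 + 3*0 = -15 + 0 = -15)
X(f, M) = -5 (X(f, M) = -2 - 3 = -5)
O(J) = 1/(10*J) (O(J) = 1/(5*(J + J)) = 1/(5*((2*J))) = (1/(2*J))/5 = 1/(10*J))
H(s) = -2/15 + 10*s² (H(s) = 2/(-15) + s/((1/(10*s))) = 2*(-1/15) + s*(10*s) = -2/15 + 10*s²)
H(-7)*X(0, r) + K(8) = (-2/15 + 10*(-7)²)*(-5) + 8 = (-2/15 + 10*49)*(-5) + 8 = (-2/15 + 490)*(-5) + 8 = (7348/15)*(-5) + 8 = -7348/3 + 8 = -7324/3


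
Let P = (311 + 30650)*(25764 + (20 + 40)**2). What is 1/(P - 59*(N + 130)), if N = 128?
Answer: 1/909123582 ≈ 1.1000e-9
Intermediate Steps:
P = 909138804 (P = 30961*(25764 + 60**2) = 30961*(25764 + 3600) = 30961*29364 = 909138804)
1/(P - 59*(N + 130)) = 1/(909138804 - 59*(128 + 130)) = 1/(909138804 - 59*258) = 1/(909138804 - 15222) = 1/909123582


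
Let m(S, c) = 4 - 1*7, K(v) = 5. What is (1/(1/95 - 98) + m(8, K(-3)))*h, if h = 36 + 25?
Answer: -1709342/9309 ≈ -183.62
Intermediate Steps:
m(S, c) = -3 (m(S, c) = 4 - 7 = -3)
h = 61
(1/(1/95 - 98) + m(8, K(-3)))*h = (1/(1/95 - 98) - 3)*61 = (1/(-9309/95) - 3)*61 = (-95/9309 - 3)*61 = -28022/9309*61 = -1709342/9309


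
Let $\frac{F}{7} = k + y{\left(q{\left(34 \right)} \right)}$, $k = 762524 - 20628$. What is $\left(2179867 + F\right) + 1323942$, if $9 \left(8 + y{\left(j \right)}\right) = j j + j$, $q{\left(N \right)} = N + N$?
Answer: $\frac{26102023}{3} \approx 8.7007 \cdot 10^{6}$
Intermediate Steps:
$q{\left(N \right)} = 2 N$
$y{\left(j \right)} = -8 + \frac{j}{9} + \frac{j^{2}}{9}$ ($y{\left(j \right)} = -8 + \frac{j j + j}{9} = -8 + \frac{j^{2} + j}{9} = -8 + \frac{j + j^{2}}{9} = -8 + \left(\frac{j}{9} + \frac{j^{2}}{9}\right) = -8 + \frac{j}{9} + \frac{j^{2}}{9}$)
$k = 741896$ ($k = 762524 - 20628 = 741896$)
$F = \frac{15590596}{3}$ ($F = 7 \left(741896 + \left(-8 + \frac{2 \cdot 34}{9} + \frac{\left(2 \cdot 34\right)^{2}}{9}\right)\right) = 7 \left(741896 + \left(-8 + \frac{1}{9} \cdot 68 + \frac{68^{2}}{9}\right)\right) = 7 \left(741896 + \left(-8 + \frac{68}{9} + \frac{1}{9} \cdot 4624\right)\right) = 7 \left(741896 + \left(-8 + \frac{68}{9} + \frac{4624}{9}\right)\right) = 7 \left(741896 + \frac{1540}{3}\right) = 7 \cdot \frac{2227228}{3} = \frac{15590596}{3} \approx 5.1969 \cdot 10^{6}$)
$\left(2179867 + F\right) + 1323942 = \left(2179867 + \frac{15590596}{3}\right) + 1323942 = \frac{22130197}{3} + 1323942 = \frac{26102023}{3}$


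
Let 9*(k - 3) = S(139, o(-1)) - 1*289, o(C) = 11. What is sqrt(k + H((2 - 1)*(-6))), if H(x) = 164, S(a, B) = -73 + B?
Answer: 8*sqrt(2) ≈ 11.314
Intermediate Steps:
k = -36 (k = 3 + ((-73 + 11) - 1*289)/9 = 3 + (-62 - 289)/9 = 3 + (1/9)*(-351) = 3 - 39 = -36)
sqrt(k + H((2 - 1)*(-6))) = sqrt(-36 + 164) = sqrt(128) = 8*sqrt(2)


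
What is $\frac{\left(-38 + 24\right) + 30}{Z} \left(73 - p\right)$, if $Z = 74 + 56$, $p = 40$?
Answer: $\frac{264}{65} \approx 4.0615$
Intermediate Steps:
$Z = 130$
$\frac{\left(-38 + 24\right) + 30}{Z} \left(73 - p\right) = \frac{\left(-38 + 24\right) + 30}{130} \left(73 - 40\right) = \frac{-14 + 30}{130} \left(73 - 40\right) = \frac{1}{130} \cdot 16 \cdot 33 = \frac{8}{65} \cdot 33 = \frac{264}{65}$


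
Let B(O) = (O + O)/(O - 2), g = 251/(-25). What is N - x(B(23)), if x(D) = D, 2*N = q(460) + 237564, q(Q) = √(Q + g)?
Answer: 2494376/21 + √11249/10 ≈ 1.1879e+5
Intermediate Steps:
g = -251/25 (g = 251*(-1/25) = -251/25 ≈ -10.040)
q(Q) = √(-251/25 + Q) (q(Q) = √(Q - 251/25) = √(-251/25 + Q))
B(O) = 2*O/(-2 + O) (B(O) = (2*O)/(-2 + O) = 2*O/(-2 + O))
N = 118782 + √11249/10 (N = (√(-251 + 25*460)/5 + 237564)/2 = (√(-251 + 11500)/5 + 237564)/2 = (√11249/5 + 237564)/2 = (237564 + √11249/5)/2 = 118782 + √11249/10 ≈ 1.1879e+5)
N - x(B(23)) = (118782 + √11249/10) - 2*23/(-2 + 23) = (118782 + √11249/10) - 2*23/21 = (118782 + √11249/10) - 1*46/21 = (118782 + √11249/10) - 46/21 = 2494376/21 + √11249/10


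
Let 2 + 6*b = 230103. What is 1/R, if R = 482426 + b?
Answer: 6/3124657 ≈ 1.9202e-6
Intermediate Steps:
b = 230101/6 (b = -⅓ + (⅙)*230103 = -⅓ + 76701/2 = 230101/6 ≈ 38350.)
R = 3124657/6 (R = 482426 + 230101/6 = 3124657/6 ≈ 5.2078e+5)
1/R = 1/(3124657/6) = 6/3124657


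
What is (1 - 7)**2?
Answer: 36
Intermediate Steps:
(1 - 7)**2 = (-6)**2 = 36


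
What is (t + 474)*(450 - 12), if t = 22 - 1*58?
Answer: 191844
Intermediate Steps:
t = -36 (t = 22 - 58 = -36)
(t + 474)*(450 - 12) = (-36 + 474)*(450 - 12) = 438*438 = 191844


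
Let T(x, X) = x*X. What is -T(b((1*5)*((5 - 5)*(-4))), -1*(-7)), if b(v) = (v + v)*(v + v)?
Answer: 0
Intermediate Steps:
b(v) = 4*v**2 (b(v) = (2*v)*(2*v) = 4*v**2)
T(x, X) = X*x
-T(b((1*5)*((5 - 5)*(-4))), -1*(-7)) = -(-1*(-7))*4*((1*5)*((5 - 5)*(-4)))**2 = -7*4*(5*(0*(-4)))**2 = -7*4*(5*0)**2 = -7*4*0**2 = -7*4*0 = -7*0 = -1*0 = 0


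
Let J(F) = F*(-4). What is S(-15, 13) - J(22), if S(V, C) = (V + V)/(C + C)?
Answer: 1129/13 ≈ 86.846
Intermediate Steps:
J(F) = -4*F
S(V, C) = V/C (S(V, C) = (2*V)/((2*C)) = (2*V)*(1/(2*C)) = V/C)
S(-15, 13) - J(22) = -15/13 - (-4)*22 = -15*1/13 - 1*(-88) = -15/13 + 88 = 1129/13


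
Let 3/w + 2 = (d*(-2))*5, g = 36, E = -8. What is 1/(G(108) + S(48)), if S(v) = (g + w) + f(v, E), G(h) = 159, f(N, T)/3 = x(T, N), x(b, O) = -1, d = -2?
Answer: 6/1153 ≈ 0.0052038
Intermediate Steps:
f(N, T) = -3 (f(N, T) = 3*(-1) = -3)
w = ⅙ (w = 3/(-2 - 2*(-2)*5) = 3/(-2 + 4*5) = 3/(-2 + 20) = 3/18 = 3*(1/18) = ⅙ ≈ 0.16667)
S(v) = 199/6 (S(v) = (36 + ⅙) - 3 = 217/6 - 3 = 199/6)
1/(G(108) + S(48)) = 1/(159 + 199/6) = 1/(1153/6) = 6/1153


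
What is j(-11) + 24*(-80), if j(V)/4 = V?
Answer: -1964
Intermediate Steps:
j(V) = 4*V
j(-11) + 24*(-80) = 4*(-11) + 24*(-80) = -44 - 1920 = -1964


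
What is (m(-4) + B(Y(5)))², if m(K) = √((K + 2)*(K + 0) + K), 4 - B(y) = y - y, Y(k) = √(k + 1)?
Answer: 36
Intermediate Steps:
Y(k) = √(1 + k)
B(y) = 4 (B(y) = 4 - (y - y) = 4 - 1*0 = 4 + 0 = 4)
m(K) = √(K + K*(2 + K)) (m(K) = √((2 + K)*K + K) = √(K*(2 + K) + K) = √(K + K*(2 + K)))
(m(-4) + B(Y(5)))² = (√(-4*(3 - 4)) + 4)² = (√(-4*(-1)) + 4)² = (√4 + 4)² = (2 + 4)² = 6² = 36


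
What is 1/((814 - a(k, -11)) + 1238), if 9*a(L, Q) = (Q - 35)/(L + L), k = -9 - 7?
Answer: 144/295465 ≈ 0.00048737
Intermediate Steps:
k = -16
a(L, Q) = (-35 + Q)/(18*L) (a(L, Q) = ((Q - 35)/(L + L))/9 = ((-35 + Q)/((2*L)))/9 = ((-35 + Q)*(1/(2*L)))/9 = ((-35 + Q)/(2*L))/9 = (-35 + Q)/(18*L))
1/((814 - a(k, -11)) + 1238) = 1/((814 - (-35 - 11)/(18*(-16))) + 1238) = 1/((814 - (-1)*(-46)/(18*16)) + 1238) = 1/((814 - 1*23/144) + 1238) = 1/((814 - 23/144) + 1238) = 1/(117193/144 + 1238) = 1/(295465/144) = 144/295465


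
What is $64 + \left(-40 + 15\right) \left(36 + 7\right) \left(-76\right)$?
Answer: $81764$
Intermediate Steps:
$64 + \left(-40 + 15\right) \left(36 + 7\right) \left(-76\right) = 64 + \left(-25\right) 43 \left(-76\right) = 64 - -81700 = 64 + 81700 = 81764$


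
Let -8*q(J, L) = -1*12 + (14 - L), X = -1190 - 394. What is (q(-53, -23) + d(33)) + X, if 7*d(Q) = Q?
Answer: -88615/56 ≈ -1582.4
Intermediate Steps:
X = -1584
d(Q) = Q/7
q(J, L) = -¼ + L/8 (q(J, L) = -(-1*12 + (14 - L))/8 = -(-12 + (14 - L))/8 = -(2 - L)/8 = -¼ + L/8)
(q(-53, -23) + d(33)) + X = ((-¼ + (⅛)*(-23)) + (⅐)*33) - 1584 = ((-¼ - 23/8) + 33/7) - 1584 = (-25/8 + 33/7) - 1584 = 89/56 - 1584 = -88615/56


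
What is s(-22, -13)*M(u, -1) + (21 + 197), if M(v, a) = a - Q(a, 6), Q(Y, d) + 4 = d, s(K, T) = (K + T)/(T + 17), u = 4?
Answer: 977/4 ≈ 244.25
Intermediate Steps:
s(K, T) = (K + T)/(17 + T)
Q(Y, d) = -4 + d
M(v, a) = -2 + a (M(v, a) = a - (-4 + 6) = a - 1*2 = a - 2 = -2 + a)
s(-22, -13)*M(u, -1) + (21 + 197) = ((-22 - 13)/(17 - 13))*(-2 - 1) + (21 + 197) = (-35/4)*(-3) + 218 = ((¼)*(-35))*(-3) + 218 = -35/4*(-3) + 218 = 105/4 + 218 = 977/4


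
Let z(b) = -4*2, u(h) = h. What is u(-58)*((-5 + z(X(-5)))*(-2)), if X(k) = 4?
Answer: -1508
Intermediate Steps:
z(b) = -8
u(-58)*((-5 + z(X(-5)))*(-2)) = -58*(-5 - 8)*(-2) = -(-754)*(-2) = -58*26 = -1508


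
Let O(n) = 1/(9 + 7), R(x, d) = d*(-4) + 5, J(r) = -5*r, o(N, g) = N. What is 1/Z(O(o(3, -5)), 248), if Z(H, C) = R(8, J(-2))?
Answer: -1/35 ≈ -0.028571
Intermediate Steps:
R(x, d) = 5 - 4*d (R(x, d) = -4*d + 5 = 5 - 4*d)
O(n) = 1/16
Z(H, C) = -35 (Z(H, C) = 5 - (-20)*(-2) = 5 - 4*10 = 5 - 40 = -35)
1/Z(O(o(3, -5)), 248) = 1/(-35) = -1/35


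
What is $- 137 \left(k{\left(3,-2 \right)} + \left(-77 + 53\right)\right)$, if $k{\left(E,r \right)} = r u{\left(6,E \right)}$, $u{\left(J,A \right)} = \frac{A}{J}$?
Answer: $3425$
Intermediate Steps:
$k{\left(E,r \right)} = \frac{E r}{6}$ ($k{\left(E,r \right)} = r \frac{E}{6} = \frac{E r}{6}$)
$- 137 \left(k{\left(3,-2 \right)} + \left(-77 + 53\right)\right) = - 137 \left(\frac{1}{6} \cdot 3 \left(-2\right) + \left(-77 + 53\right)\right) = - 137 \left(-1 - 24\right) = \left(-137\right) \left(-25\right) = 3425$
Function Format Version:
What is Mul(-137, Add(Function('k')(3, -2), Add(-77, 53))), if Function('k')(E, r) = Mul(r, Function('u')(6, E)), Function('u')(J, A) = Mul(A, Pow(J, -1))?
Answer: 3425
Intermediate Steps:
Function('k')(E, r) = Mul(Rational(1, 6), E, r) (Function('k')(E, r) = Mul(r, Mul(E, Pow(6, -1))) = Mul(r, Mul(E, Rational(1, 6))) = Mul(r, Mul(Rational(1, 6), E)) = Mul(Rational(1, 6), E, r))
Mul(-137, Add(Function('k')(3, -2), Add(-77, 53))) = Mul(-137, Add(Mul(Rational(1, 6), 3, -2), Add(-77, 53))) = Mul(-137, Add(-1, -24)) = Mul(-137, -25) = 3425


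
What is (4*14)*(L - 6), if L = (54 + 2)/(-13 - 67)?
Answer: -1876/5 ≈ -375.20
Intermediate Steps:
L = -7/10 (L = 56/(-80) = 56*(-1/80) = -7/10 ≈ -0.70000)
(4*14)*(L - 6) = (4*14)*(-7/10 - 6) = 56*(-67/10) = -1876/5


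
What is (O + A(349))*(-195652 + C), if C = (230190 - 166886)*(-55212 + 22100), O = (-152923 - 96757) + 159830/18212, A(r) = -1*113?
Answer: 2384074139771465550/4553 ≈ 5.2363e+14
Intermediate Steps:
A(r) = -113
O = -2273506165/9106 (O = -249680 + 159830*(1/18212) = -249680 + 79915/9106 = -2273506165/9106 ≈ -2.4967e+5)
C = -2096122048 (C = 63304*(-33112) = -2096122048)
(O + A(349))*(-195652 + C) = (-2273506165/9106 - 113)*(-195652 - 2096122048) = -2274535143/9106*(-2096317700) = 2384074139771465550/4553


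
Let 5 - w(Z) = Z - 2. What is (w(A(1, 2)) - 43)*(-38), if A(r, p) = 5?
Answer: 1558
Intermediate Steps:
w(Z) = 7 - Z (w(Z) = 5 - (Z - 2) = 5 - (-2 + Z) = 5 + (2 - Z) = 7 - Z)
(w(A(1, 2)) - 43)*(-38) = ((7 - 1*5) - 43)*(-38) = ((7 - 5) - 43)*(-38) = (2 - 43)*(-38) = -41*(-38) = 1558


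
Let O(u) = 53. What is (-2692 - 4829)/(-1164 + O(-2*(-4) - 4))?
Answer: 7521/1111 ≈ 6.7696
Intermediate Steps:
(-2692 - 4829)/(-1164 + O(-2*(-4) - 4)) = (-2692 - 4829)/(-1164 + 53) = -7521/(-1111) = -7521*(-1/1111) = 7521/1111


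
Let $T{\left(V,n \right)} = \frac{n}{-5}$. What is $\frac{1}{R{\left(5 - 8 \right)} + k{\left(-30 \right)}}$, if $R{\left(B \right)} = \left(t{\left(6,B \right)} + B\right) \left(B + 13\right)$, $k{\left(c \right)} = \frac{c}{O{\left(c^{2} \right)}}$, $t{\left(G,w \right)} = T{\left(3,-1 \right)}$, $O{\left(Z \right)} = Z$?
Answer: $- \frac{30}{841} \approx -0.035672$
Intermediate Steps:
$T{\left(V,n \right)} = - \frac{n}{5}$ ($T{\left(V,n \right)} = n \left(- \frac{1}{5}\right) = - \frac{n}{5}$)
$t{\left(G,w \right)} = \frac{1}{5}$ ($t{\left(G,w \right)} = \left(- \frac{1}{5}\right) \left(-1\right) = \frac{1}{5}$)
$k{\left(c \right)} = \frac{1}{c}$ ($k{\left(c \right)} = \frac{c}{c^{2}} = \frac{1}{c}$)
$R{\left(B \right)} = \left(13 + B\right) \left(\frac{1}{5} + B\right)$ ($R{\left(B \right)} = \left(\frac{1}{5} + B\right) \left(B + 13\right) = \left(\frac{1}{5} + B\right) \left(13 + B\right) = \left(13 + B\right) \left(\frac{1}{5} + B\right)$)
$\frac{1}{R{\left(5 - 8 \right)} + k{\left(-30 \right)}} = \frac{1}{\left(\frac{13}{5} + \left(5 - 8\right)^{2} + \frac{66 \left(5 - 8\right)}{5}\right) + \frac{1}{-30}} = \frac{1}{\left(\frac{13}{5} + \left(-3\right)^{2} + \frac{66}{5} \left(-3\right)\right) - \frac{1}{30}} = \frac{1}{\left(\frac{13}{5} + 9 - \frac{198}{5}\right) - \frac{1}{30}} = \frac{1}{-28 - \frac{1}{30}} = \frac{1}{- \frac{841}{30}} = - \frac{30}{841}$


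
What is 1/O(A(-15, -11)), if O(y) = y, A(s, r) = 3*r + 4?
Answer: -1/29 ≈ -0.034483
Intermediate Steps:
A(s, r) = 4 + 3*r
1/O(A(-15, -11)) = 1/(4 + 3*(-11)) = 1/(4 - 33) = 1/(-29) = -1/29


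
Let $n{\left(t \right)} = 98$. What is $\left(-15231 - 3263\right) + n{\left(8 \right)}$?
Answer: $-18396$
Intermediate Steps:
$\left(-15231 - 3263\right) + n{\left(8 \right)} = \left(-15231 - 3263\right) + 98 = -18494 + 98 = -18396$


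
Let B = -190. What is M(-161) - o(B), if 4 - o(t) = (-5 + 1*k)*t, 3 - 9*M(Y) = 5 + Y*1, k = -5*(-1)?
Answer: 41/3 ≈ 13.667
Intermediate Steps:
k = 5
M(Y) = -2/9 - Y/9 (M(Y) = 1/3 - (5 + Y*1)/9 = 1/3 - (5 + Y)/9 = 1/3 + (-5/9 - Y/9) = -2/9 - Y/9)
o(t) = 4 (o(t) = 4 - (-5 + 1*5)*t = 4 - (-5 + 5)*t = 4 - 0*t = 4 - 1*0 = 4 + 0 = 4)
M(-161) - o(B) = (-2/9 - 1/9*(-161)) - 1*4 = (-2/9 + 161/9) - 4 = 53/3 - 4 = 41/3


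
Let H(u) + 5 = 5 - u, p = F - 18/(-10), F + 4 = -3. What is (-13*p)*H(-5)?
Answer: 338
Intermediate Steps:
F = -7 (F = -4 - 3 = -7)
p = -26/5 (p = -7 - 18/(-10) = -7 - 18*(-1)/10 = -7 - 1*(-9/5) = -7 + 9/5 = -26/5 ≈ -5.2000)
H(u) = -u (H(u) = -5 + (5 - u) = -u)
(-13*p)*H(-5) = (-13*(-26/5))*(-1*(-5)) = (338/5)*5 = 338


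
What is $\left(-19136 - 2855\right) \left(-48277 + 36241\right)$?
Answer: $264683676$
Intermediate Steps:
$\left(-19136 - 2855\right) \left(-48277 + 36241\right) = \left(-21991\right) \left(-12036\right) = 264683676$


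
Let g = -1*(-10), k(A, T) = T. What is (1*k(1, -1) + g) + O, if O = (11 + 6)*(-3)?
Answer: -42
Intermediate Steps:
g = 10
O = -51 (O = 17*(-3) = -51)
(1*k(1, -1) + g) + O = (1*(-1) + 10) - 51 = (-1 + 10) - 51 = 9 - 51 = -42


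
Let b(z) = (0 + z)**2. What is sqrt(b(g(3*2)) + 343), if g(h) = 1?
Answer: 2*sqrt(86) ≈ 18.547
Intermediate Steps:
b(z) = z**2
sqrt(b(g(3*2)) + 343) = sqrt(1**2 + 343) = sqrt(1 + 343) = sqrt(344) = 2*sqrt(86)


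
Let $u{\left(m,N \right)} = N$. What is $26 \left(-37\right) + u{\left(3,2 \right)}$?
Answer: $-960$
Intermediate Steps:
$26 \left(-37\right) + u{\left(3,2 \right)} = 26 \left(-37\right) + 2 = -962 + 2 = -960$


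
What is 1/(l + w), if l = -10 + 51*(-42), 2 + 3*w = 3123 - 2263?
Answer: -1/1866 ≈ -0.00053591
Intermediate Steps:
w = 286 (w = -⅔ + (3123 - 2263)/3 = -⅔ + (⅓)*860 = -⅔ + 860/3 = 286)
l = -2152 (l = -10 - 2142 = -2152)
1/(l + w) = 1/(-2152 + 286) = 1/(-1866) = -1/1866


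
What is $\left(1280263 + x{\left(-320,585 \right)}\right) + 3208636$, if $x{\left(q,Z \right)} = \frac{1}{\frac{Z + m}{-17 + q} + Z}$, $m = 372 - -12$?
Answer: $\frac{880614250561}{196176} \approx 4.4889 \cdot 10^{6}$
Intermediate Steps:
$m = 384$ ($m = 372 + 12 = 384$)
$x{\left(q,Z \right)} = \frac{1}{Z + \frac{384 + Z}{-17 + q}}$ ($x{\left(q,Z \right)} = \frac{1}{\frac{Z + 384}{-17 + q} + Z} = \frac{1}{\frac{384 + Z}{-17 + q} + Z} = \frac{1}{Z + \frac{384 + Z}{-17 + q}}$)
$\left(1280263 + x{\left(-320,585 \right)}\right) + 3208636 = \left(1280263 + \frac{-17 - 320}{384 - 9360 + 585 \left(-320\right)}\right) + 3208636 = \left(1280263 + \frac{1}{384 - 9360 - 187200} \left(-337\right)\right) + 3208636 = \left(1280263 + \frac{1}{-196176} \left(-337\right)\right) + 3208636 = \left(1280263 - - \frac{337}{196176}\right) + 3208636 = \left(1280263 + \frac{337}{196176}\right) + 3208636 = \frac{251156874625}{196176} + 3208636 = \frac{880614250561}{196176}$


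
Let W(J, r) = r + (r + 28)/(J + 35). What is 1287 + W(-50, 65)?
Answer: 6729/5 ≈ 1345.8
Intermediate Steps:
W(J, r) = r + (28 + r)/(35 + J)
1287 + W(-50, 65) = 1287 + (28 + 36*65 - 50*65)/(35 - 50) = 1287 + (28 + 2340 - 3250)/(-15) = 1287 - 1/15*(-882) = 1287 + 294/5 = 6729/5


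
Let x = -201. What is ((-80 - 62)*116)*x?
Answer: 3310872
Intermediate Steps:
((-80 - 62)*116)*x = ((-80 - 62)*116)*(-201) = -142*116*(-201) = -16472*(-201) = 3310872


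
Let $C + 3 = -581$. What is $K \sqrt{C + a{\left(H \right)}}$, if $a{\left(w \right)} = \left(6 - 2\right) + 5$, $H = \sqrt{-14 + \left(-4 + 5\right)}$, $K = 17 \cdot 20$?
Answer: $1700 i \sqrt{23} \approx 8152.9 i$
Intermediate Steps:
$K = 340$
$C = -584$ ($C = -3 - 581 = -584$)
$H = i \sqrt{13}$ ($H = \sqrt{-14 + 1} = \sqrt{-13} = i \sqrt{13} \approx 3.6056 i$)
$a{\left(w \right)} = 9$ ($a{\left(w \right)} = 4 + 5 = 9$)
$K \sqrt{C + a{\left(H \right)}} = 340 \sqrt{-584 + 9} = 340 \sqrt{-575} = 340 \cdot 5 i \sqrt{23} = 1700 i \sqrt{23}$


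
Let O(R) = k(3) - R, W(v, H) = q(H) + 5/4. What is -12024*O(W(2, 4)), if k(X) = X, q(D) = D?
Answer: 27054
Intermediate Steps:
W(v, H) = 5/4 + H (W(v, H) = H + 5/4 = 5/4 + H)
O(R) = 3 - R
-12024*O(W(2, 4)) = -12024*(3 - (5/4 + 4)) = -12024*(3 - 1*21/4) = -12024*(3 - 21/4) = -12024*(-9/4) = 27054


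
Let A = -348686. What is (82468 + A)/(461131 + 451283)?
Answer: -133109/456207 ≈ -0.29177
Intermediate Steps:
(82468 + A)/(461131 + 451283) = (82468 - 348686)/(461131 + 451283) = -266218/912414 = -266218*1/912414 = -133109/456207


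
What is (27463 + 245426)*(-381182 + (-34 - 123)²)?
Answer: -97293933837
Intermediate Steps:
(27463 + 245426)*(-381182 + (-34 - 123)²) = 272889*(-381182 + (-157)²) = 272889*(-381182 + 24649) = 272889*(-356533) = -97293933837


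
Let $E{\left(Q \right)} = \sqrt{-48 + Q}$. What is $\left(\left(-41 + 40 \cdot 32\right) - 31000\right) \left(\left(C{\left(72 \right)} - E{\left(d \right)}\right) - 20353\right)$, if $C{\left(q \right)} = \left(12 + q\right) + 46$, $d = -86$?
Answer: $601856703 + 29761 i \sqrt{134} \approx 6.0186 \cdot 10^{8} + 3.4451 \cdot 10^{5} i$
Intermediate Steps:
$C{\left(q \right)} = 58 + q$
$\left(\left(-41 + 40 \cdot 32\right) - 31000\right) \left(\left(C{\left(72 \right)} - E{\left(d \right)}\right) - 20353\right) = \left(\left(-41 + 40 \cdot 32\right) - 31000\right) \left(\left(\left(58 + 72\right) - \sqrt{-48 - 86}\right) - 20353\right) = \left(\left(-41 + 1280\right) - 31000\right) \left(\left(130 - \sqrt{-134}\right) - 20353\right) = \left(1239 - 31000\right) \left(\left(130 - i \sqrt{134}\right) - 20353\right) = - 29761 \left(\left(130 - i \sqrt{134}\right) - 20353\right) = - 29761 \left(-20223 - i \sqrt{134}\right) = 601856703 + 29761 i \sqrt{134}$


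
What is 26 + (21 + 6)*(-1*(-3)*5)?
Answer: 431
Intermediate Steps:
26 + (21 + 6)*(-1*(-3)*5) = 26 + 27*(3*5) = 26 + 27*15 = 26 + 405 = 431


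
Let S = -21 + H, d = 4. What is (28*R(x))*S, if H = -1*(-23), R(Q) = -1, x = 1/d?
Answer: -56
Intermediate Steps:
x = 1/4 ≈ 0.25000
H = 23
S = 2 (S = -21 + 23 = 2)
(28*R(x))*S = (28*(-1))*2 = -28*2 = -56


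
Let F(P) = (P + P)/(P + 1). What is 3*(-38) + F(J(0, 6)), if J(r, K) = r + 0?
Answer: -114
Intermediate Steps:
J(r, K) = r
F(P) = 2*P/(1 + P) (F(P) = (2*P)/(1 + P) = 2*P/(1 + P))
3*(-38) + F(J(0, 6)) = 3*(-38) + 2*0/(1 + 0) = -114 + 2*0/1 = -114 + 2*0*1 = -114 + 0 = -114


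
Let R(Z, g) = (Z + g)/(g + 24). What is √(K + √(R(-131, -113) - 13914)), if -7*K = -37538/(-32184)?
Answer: √(-465186080121 + 31369213764*I*√110191078)/1670886 ≈ 7.674 + 7.6848*I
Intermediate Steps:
R(Z, g) = (Z + g)/(24 + g)
K = -18769/112644 (K = -(-37538)/(7*(-32184)) = -(-37538)*(-1)/(7*32184) = -⅐*18769/16092 = -18769/112644 ≈ -0.16662)
√(K + √(R(-131, -113) - 13914)) = √(-18769/112644 + √((-131 - 113)/(24 - 113) - 13914)) = √(-18769/112644 + √(-244/(-89) - 13914)) = √(-18769/112644 + √(-1/89*(-244) - 13914)) = √(-18769/112644 + √(244/89 - 13914)) = √(-18769/112644 + √(-1238102/89)) = √(-18769/112644 + I*√110191078/89)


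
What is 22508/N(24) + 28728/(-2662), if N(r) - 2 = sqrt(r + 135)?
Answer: -62142716/206305 + 22508*sqrt(159)/155 ≈ 1529.8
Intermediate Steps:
N(r) = 2 + sqrt(135 + r) (N(r) = 2 + sqrt(r + 135) = 2 + sqrt(135 + r))
22508/N(24) + 28728/(-2662) = 22508/(2 + sqrt(135 + 24)) + 28728/(-2662) = 22508/(2 + sqrt(159)) + 28728*(-1/2662) = 22508/(2 + sqrt(159)) - 14364/1331 = -14364/1331 + 22508/(2 + sqrt(159))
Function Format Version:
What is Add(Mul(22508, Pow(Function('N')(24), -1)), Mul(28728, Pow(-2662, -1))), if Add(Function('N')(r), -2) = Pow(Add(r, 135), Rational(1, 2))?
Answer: Add(Rational(-62142716, 206305), Mul(Rational(22508, 155), Pow(159, Rational(1, 2)))) ≈ 1529.8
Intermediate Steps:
Function('N')(r) = Add(2, Pow(Add(135, r), Rational(1, 2))) (Function('N')(r) = Add(2, Pow(Add(r, 135), Rational(1, 2))) = Add(2, Pow(Add(135, r), Rational(1, 2))))
Add(Mul(22508, Pow(Function('N')(24), -1)), Mul(28728, Pow(-2662, -1))) = Add(Mul(22508, Pow(Add(2, Pow(Add(135, 24), Rational(1, 2))), -1)), Mul(28728, Pow(-2662, -1))) = Add(Mul(22508, Pow(Add(2, Pow(159, Rational(1, 2))), -1)), Mul(28728, Rational(-1, 2662))) = Add(Mul(22508, Pow(Add(2, Pow(159, Rational(1, 2))), -1)), Rational(-14364, 1331)) = Add(Rational(-14364, 1331), Mul(22508, Pow(Add(2, Pow(159, Rational(1, 2))), -1)))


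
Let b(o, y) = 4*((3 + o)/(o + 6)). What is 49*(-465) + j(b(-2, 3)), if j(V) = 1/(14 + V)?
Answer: -341774/15 ≈ -22785.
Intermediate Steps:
b(o, y) = 4*(3 + o)/(6 + o) (b(o, y) = 4*((3 + o)/(6 + o)) = 4*(3 + o)/(6 + o))
49*(-465) + j(b(-2, 3)) = 49*(-465) + 1/(14 + 4*(3 - 2)/(6 - 2)) = -22785 + 1/(14 + 4*1/4) = -22785 + 1/(14 + 4*(¼)*1) = -22785 + 1/(14 + 1) = -22785 + 1/15 = -341774/15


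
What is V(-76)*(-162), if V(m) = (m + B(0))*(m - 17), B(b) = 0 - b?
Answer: -1145016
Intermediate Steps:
B(b) = -b
V(m) = m*(-17 + m) (V(m) = (m - 1*0)*(m - 17) = (m + 0)*(-17 + m) = m*(-17 + m))
V(-76)*(-162) = -76*(-17 - 76)*(-162) = -76*(-93)*(-162) = 7068*(-162) = -1145016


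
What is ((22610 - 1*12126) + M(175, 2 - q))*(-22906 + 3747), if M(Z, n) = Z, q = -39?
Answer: -204215781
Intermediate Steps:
((22610 - 1*12126) + M(175, 2 - q))*(-22906 + 3747) = ((22610 - 1*12126) + 175)*(-22906 + 3747) = ((22610 - 12126) + 175)*(-19159) = (10484 + 175)*(-19159) = 10659*(-19159) = -204215781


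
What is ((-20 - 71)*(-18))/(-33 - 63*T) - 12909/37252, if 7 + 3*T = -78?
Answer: 400023/679849 ≈ 0.58840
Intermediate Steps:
T = -85/3 (T = -7/3 + (1/3)*(-78) = -7/3 - 26 = -85/3 ≈ -28.333)
((-20 - 71)*(-18))/(-33 - 63*T) - 12909/37252 = ((-20 - 71)*(-18))/(-33 - 63*(-85/3)) - 12909/37252 = (-91*(-18))/(-33 + 1785) - 12909*1/37252 = 1638/1752 - 12909/37252 = 1638*(1/1752) - 12909/37252 = 273/292 - 12909/37252 = 400023/679849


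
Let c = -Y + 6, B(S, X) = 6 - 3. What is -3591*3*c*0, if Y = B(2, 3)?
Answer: 0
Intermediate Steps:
B(S, X) = 3
Y = 3
c = 3 (c = -1*3 + 6 = -3 + 6 = 3)
-3591*3*c*0 = -3591*3*3*0 = -32319*0 = -3591*0 = 0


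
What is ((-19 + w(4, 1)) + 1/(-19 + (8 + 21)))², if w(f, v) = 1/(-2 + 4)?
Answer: 8464/25 ≈ 338.56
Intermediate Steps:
w(f, v) = ½ (w(f, v) = 1/2 = ½)
((-19 + w(4, 1)) + 1/(-19 + (8 + 21)))² = ((-19 + ½) + 1/(-19 + (8 + 21)))² = (-37/2 + 1/(-19 + 29))² = (-37/2 + 1/10)² = (-37/2 + ⅒)² = (-92/5)² = 8464/25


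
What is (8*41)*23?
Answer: 7544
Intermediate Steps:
(8*41)*23 = 328*23 = 7544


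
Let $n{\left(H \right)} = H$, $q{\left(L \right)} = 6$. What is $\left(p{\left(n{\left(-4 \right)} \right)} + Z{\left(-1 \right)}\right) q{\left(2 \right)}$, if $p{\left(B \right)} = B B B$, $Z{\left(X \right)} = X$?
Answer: $-390$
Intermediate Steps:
$p{\left(B \right)} = B^{3}$ ($p{\left(B \right)} = B^{2} B = B^{3}$)
$\left(p{\left(n{\left(-4 \right)} \right)} + Z{\left(-1 \right)}\right) q{\left(2 \right)} = \left(\left(-4\right)^{3} - 1\right) 6 = \left(-64 - 1\right) 6 = \left(-65\right) 6 = -390$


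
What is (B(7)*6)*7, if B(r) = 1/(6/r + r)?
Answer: 294/55 ≈ 5.3455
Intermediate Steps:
B(r) = 1/(r + 6/r)
(B(7)*6)*7 = ((7/(6 + 7²))*6)*7 = ((7/(6 + 49))*6)*7 = ((7/55)*6)*7 = (42/55)*7 = 294/55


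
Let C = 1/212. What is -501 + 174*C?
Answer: -53019/106 ≈ -500.18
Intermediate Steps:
C = 1/212 ≈ 0.0047170
-501 + 174*C = -501 + 174*(1/212) = -501 + 87/106 = -53019/106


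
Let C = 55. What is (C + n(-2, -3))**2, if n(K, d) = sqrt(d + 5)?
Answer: (55 + sqrt(2))**2 ≈ 3182.6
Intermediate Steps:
n(K, d) = sqrt(5 + d)
(C + n(-2, -3))**2 = (55 + sqrt(5 - 3))**2 = (55 + sqrt(2))**2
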